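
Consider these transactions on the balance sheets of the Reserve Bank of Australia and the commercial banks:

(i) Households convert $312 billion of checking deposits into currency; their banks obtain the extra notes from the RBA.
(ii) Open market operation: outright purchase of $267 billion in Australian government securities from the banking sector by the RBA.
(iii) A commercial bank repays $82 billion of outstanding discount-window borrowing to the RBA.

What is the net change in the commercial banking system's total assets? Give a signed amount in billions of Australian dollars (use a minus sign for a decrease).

-$394 billion

Currency withdrawal $312 billion: bank balance sheets shrink → −$312B.
OMO purchase (from banks) $267 billion: just an asset swap on bank balance sheets → 0.
Discount-window repayment $82 billion: bank balance sheets shrink → −$82B.
Net: −312 + 0 − 82 = -$394 billion.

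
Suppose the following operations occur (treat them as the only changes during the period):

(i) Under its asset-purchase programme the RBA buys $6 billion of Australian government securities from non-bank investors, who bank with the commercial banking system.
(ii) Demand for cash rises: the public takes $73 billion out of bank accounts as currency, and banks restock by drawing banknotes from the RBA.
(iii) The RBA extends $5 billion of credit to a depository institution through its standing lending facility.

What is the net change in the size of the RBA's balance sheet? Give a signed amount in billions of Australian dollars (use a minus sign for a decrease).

+$11 billion

Asset purchase (from non-banks) $6 billion: an RBA asset is acquired → +$6B.
Currency withdrawal $73 billion: only the composition of liabilities changes → 0.
Discount-window loan $5 billion: an RBA asset is acquired → +$5B.
Net: 6 + 0 + 5 = +$11 billion.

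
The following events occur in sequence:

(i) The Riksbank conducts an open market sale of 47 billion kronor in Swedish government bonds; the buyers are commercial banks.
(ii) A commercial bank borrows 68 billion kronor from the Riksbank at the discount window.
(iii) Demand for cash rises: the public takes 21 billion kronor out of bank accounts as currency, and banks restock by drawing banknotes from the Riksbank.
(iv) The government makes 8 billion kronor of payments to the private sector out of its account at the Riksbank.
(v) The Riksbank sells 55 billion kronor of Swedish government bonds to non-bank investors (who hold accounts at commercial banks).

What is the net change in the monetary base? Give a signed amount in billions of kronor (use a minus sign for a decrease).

-26 billion

Riksbank balance sheet:
  Assets:      Securities −102B, Loans to banks +68B
  Liabilities: Bank reserves −47B, Currency in circulation +21B, Government deposits −8B
Commercial banking system:
  Assets:      Reserves at CB −47B, Securities +47B
  Liabilities: Checkable deposits −68B, Borrowings from CB +68B
Monetary base = currency + reserves: +21B + (−47B) = -26 billion.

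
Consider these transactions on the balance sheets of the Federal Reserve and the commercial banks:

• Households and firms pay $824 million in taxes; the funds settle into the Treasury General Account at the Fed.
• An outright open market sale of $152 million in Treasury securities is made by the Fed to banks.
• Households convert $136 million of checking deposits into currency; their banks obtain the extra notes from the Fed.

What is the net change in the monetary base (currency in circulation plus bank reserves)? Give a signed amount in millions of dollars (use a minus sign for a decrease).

Fed balance sheet:
  Assets:      Securities −$152M
  Liabilities: Bank reserves −$1112M, Currency in circulation +$136M, Government deposits +$824M
Commercial banking system:
  Assets:      Reserves at CB −$1112M, Securities +$152M
  Liabilities: Checkable deposits −$960M
Monetary base = currency + reserves: +$136M + (−$1112M) = -$976 million.

-$976 million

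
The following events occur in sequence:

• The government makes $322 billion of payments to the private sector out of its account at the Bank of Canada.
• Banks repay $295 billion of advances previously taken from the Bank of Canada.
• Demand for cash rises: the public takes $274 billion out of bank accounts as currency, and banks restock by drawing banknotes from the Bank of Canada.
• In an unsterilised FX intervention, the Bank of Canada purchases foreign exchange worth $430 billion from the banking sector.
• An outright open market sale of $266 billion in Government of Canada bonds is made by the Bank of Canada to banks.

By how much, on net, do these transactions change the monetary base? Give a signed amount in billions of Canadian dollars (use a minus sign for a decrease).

Government spending $322 billion: a non-base liability converts back to reserves → +$322B.
Discount-window repayment $295 billion: Bank of Canada balance sheet contracts → −$295B.
Currency withdrawal $274 billion: just a shift between currency and reserves — both are base money → 0.
FX purchase $430 billion: Bank of Canada balance sheet expands → +$430B.
OMO sale (to banks) $266 billion: Bank of Canada balance sheet contracts → −$266B.
Net: 322 − 295 + 0 + 430 − 266 = +$191 billion.

+$191 billion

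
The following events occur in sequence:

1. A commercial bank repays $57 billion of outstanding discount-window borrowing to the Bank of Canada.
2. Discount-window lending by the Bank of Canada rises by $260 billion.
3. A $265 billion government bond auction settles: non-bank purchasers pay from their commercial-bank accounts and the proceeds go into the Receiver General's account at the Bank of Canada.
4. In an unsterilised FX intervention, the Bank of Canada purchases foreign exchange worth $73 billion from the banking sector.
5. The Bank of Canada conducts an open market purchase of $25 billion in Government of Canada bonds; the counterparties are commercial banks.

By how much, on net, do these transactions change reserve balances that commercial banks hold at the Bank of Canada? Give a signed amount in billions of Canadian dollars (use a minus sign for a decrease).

+$36 billion

Bank of Canada balance sheet:
  Assets:      Securities +$25B, Loans to banks +$203B, Foreign assets +$73B
  Liabilities: Bank reserves +$36B, Government deposits +$265B
Commercial banking system:
  Assets:      Reserves at CB +$36B, Securities −$25B, Foreign assets −$73B
  Liabilities: Checkable deposits −$265B, Borrowings from CB +$203B
So the change in reserve balances that commercial banks hold at the Bank of Canada is +$36 billion.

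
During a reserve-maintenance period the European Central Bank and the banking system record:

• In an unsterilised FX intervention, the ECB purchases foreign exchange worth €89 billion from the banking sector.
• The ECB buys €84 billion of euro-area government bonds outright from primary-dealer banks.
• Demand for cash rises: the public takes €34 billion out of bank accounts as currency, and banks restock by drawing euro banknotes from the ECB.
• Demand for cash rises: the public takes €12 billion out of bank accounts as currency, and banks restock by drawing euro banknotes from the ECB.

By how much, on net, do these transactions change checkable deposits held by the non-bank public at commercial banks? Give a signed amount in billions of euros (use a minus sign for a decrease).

FX purchase €89 billion: the counterparty is a bank, so public deposits are unchanged → 0.
OMO purchase (from banks) €84 billion: the counterparty is a bank, so public deposits are unchanged → 0.
Currency withdrawal €34 billion: non-bank counterparties' bank balances fall → −€34B.
Currency withdrawal €12 billion: non-bank counterparties' bank balances fall → −€12B.
Net: 0 + 0 − 34 − 12 = -€46 billion.

-€46 billion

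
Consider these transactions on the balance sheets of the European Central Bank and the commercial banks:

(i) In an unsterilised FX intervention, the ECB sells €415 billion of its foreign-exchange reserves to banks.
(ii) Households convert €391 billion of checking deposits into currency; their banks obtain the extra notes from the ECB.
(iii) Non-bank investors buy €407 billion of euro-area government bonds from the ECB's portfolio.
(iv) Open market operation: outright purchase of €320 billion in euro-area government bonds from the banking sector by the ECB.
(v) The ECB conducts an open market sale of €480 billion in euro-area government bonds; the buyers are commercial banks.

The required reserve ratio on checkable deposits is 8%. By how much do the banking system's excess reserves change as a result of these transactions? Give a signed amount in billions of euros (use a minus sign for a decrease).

-€1309.16 billion

FX sale €415 billion: reserves −€415B, deposits 0.
Currency withdrawal €391 billion: reserves −€391B, deposits −€391B.
Asset sale (to non-banks) €407 billion: reserves −€407B, deposits −€407B.
OMO purchase (from banks) €320 billion: reserves +€320B, deposits 0.
OMO sale (to banks) €480 billion: reserves −€480B, deposits 0.
Totals: Δreserves = −€1373B, Δdeposits = −€798B.
Δrequired reserves = 8% × −€798B = −€63.84B.
Δexcess reserves = Δreserves − Δrequired = −€1373B − (−€63.84B) = -€1309.16 billion.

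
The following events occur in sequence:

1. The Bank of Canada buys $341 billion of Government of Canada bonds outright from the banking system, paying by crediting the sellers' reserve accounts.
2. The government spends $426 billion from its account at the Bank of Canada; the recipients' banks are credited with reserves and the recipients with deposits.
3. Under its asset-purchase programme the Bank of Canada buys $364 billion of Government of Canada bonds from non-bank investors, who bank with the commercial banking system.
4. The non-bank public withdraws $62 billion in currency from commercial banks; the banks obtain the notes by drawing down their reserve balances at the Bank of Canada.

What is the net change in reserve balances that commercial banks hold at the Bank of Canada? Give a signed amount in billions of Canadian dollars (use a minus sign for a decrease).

+$1069 billion

Bank of Canada balance sheet:
  Assets:      Securities +$705B
  Liabilities: Bank reserves +$1069B, Currency in circulation +$62B, Government deposits −$426B
So the change in reserve balances that commercial banks hold at the Bank of Canada is +$1069 billion.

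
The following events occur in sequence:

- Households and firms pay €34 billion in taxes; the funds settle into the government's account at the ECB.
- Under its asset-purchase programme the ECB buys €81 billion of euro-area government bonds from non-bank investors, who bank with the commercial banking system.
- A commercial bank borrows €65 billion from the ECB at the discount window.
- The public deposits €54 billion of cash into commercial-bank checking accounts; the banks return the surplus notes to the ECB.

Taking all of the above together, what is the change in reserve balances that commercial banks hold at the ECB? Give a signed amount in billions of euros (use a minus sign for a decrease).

ECB balance sheet:
  Assets:      Securities +€81B, Loans to banks +€65B
  Liabilities: Bank reserves +€166B, Currency in circulation −€54B, Government deposits +€34B
Commercial banking system:
  Assets:      Reserves at CB +€166B
  Liabilities: Checkable deposits +€101B, Borrowings from CB +€65B
So the change in reserve balances that commercial banks hold at the ECB is +€166 billion.

+€166 billion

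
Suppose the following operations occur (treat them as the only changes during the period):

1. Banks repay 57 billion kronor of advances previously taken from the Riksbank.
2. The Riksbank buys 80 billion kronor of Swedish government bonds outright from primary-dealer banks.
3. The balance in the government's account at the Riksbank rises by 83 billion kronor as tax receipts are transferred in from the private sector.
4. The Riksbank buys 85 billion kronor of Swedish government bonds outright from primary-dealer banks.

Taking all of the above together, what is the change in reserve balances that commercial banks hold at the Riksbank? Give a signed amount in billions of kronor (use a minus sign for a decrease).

+25 billion

Discount-window repayment 57 billion kronor: repayment is debited from reserves → −57B.
OMO purchase (from banks) 80 billion kronor: the Riksbank pays by crediting reserve accounts → +80B.
Government account inflow 83 billion kronor: funds move from bank reserves into the government account → −83B.
OMO purchase (from banks) 85 billion kronor: the Riksbank pays by crediting reserve accounts → +85B.
Net: −57 + 80 − 83 + 85 = +25 billion.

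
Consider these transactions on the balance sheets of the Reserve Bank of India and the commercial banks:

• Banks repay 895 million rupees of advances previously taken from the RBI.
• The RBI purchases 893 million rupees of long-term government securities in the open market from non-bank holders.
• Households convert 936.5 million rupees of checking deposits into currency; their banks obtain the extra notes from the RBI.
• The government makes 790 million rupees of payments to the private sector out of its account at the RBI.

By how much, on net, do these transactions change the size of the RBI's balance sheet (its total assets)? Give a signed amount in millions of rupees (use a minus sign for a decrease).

-2 million

Discount-window repayment 895 million rupees: an RBI asset is shed → −895M.
Asset purchase (from non-banks) 893 million rupees: an RBI asset is acquired → +893M.
Currency withdrawal 936.5 million rupees: only the composition of liabilities changes → 0.
Government spending 790 million rupees: only the composition of liabilities changes → 0.
Net: −895 + 893 + 0 + 0 = -2 million.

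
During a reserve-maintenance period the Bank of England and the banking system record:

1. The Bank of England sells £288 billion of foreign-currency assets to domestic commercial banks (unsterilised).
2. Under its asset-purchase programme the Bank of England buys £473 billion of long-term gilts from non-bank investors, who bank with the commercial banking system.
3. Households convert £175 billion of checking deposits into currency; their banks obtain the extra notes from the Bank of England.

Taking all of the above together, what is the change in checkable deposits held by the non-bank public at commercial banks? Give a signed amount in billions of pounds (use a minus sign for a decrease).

FX sale £288 billion: the counterparty is a bank, so public deposits are unchanged → 0.
Asset purchase (from non-banks) £473 billion: non-bank counterparties' bank balances rise → +£473B.
Currency withdrawal £175 billion: non-bank counterparties' bank balances fall → −£175B.
Net: 0 + 473 − 175 = +£298 billion.

+£298 billion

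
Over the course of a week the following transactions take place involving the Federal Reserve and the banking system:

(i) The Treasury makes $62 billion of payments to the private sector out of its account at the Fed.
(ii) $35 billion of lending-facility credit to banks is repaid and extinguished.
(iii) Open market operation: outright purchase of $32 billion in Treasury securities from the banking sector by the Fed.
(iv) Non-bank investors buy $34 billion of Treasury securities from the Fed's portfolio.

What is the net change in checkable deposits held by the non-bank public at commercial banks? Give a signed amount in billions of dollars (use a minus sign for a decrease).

Government spending $62 billion: non-bank counterparties' bank balances rise → +$62B.
Discount-window repayment $35 billion: the counterparty is a bank, so public deposits are unchanged → 0.
OMO purchase (from banks) $32 billion: the counterparty is a bank, so public deposits are unchanged → 0.
Asset sale (to non-banks) $34 billion: non-bank counterparties' bank balances fall → −$34B.
Net: 62 + 0 + 0 − 34 = +$28 billion.

+$28 billion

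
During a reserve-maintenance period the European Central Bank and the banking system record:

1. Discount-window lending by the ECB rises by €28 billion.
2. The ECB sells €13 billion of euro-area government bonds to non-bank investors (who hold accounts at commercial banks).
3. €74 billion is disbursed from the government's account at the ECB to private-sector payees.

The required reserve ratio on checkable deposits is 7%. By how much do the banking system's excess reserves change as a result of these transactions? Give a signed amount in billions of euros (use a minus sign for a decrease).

Discount-window loan €28 billion: reserves +€28B, deposits 0.
Asset sale (to non-banks) €13 billion: reserves −€13B, deposits −€13B.
Government spending €74 billion: reserves +€74B, deposits +€74B.
Totals: Δreserves = +€89B, Δdeposits = +€61B.
Δrequired reserves = 7% × +€61B = +€4.27B.
Δexcess reserves = Δreserves − Δrequired = +€89B − (+€4.27B) = +€84.73 billion.

+€84.73 billion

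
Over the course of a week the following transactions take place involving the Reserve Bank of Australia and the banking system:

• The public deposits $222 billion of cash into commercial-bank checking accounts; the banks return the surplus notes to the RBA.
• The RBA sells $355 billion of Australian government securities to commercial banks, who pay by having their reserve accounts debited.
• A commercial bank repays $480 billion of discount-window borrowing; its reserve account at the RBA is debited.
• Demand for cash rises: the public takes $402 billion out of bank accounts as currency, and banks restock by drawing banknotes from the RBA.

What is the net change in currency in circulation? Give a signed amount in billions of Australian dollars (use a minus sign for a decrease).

Currency deposit $222 billion: notes return to the central bank → −$222B.
OMO sale (to banks) $355 billion: no currency enters or leaves circulation → 0.
Discount-window repayment $480 billion: no currency enters or leaves circulation → 0.
Currency withdrawal $402 billion: notes leave the central bank → +$402B.
Net: −222 + 0 + 0 + 402 = +$180 billion.

+$180 billion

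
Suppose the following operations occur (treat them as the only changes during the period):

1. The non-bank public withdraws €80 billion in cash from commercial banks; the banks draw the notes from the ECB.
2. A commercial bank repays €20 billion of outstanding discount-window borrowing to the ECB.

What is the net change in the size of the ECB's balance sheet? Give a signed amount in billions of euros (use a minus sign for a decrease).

-€20 billion

ECB balance sheet:
  Assets:      Loans to banks −€20B
  Liabilities: Bank reserves −€100B, Currency in circulation +€80B
Commercial banking system:
  Assets:      Reserves at CB −€100B
  Liabilities: Checkable deposits −€80B, Borrowings from CB −€20B
Change in total ECB assets = -€20 billion.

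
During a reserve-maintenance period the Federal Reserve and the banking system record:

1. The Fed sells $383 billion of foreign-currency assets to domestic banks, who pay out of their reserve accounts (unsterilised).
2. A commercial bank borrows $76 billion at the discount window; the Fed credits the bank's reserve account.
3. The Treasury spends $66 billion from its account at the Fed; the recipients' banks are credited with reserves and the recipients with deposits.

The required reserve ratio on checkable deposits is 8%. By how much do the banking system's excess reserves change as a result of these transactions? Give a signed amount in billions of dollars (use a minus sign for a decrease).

FX sale $383 billion: reserves −$383B, deposits 0.
Discount-window loan $76 billion: reserves +$76B, deposits 0.
Government spending $66 billion: reserves +$66B, deposits +$66B.
Totals: Δreserves = −$241B, Δdeposits = +$66B.
Δrequired reserves = 8% × +$66B = +$5.28B.
Δexcess reserves = Δreserves − Δrequired = −$241B − (+$5.28B) = -$246.28 billion.

-$246.28 billion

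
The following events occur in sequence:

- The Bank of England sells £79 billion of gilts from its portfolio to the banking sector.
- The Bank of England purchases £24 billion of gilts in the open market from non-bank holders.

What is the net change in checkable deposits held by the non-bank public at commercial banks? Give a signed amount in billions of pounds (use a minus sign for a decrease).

+£24 billion

Bank of England balance sheet:
  Assets:      Securities −£55B
  Liabilities: Bank reserves −£55B
Commercial banking system:
  Assets:      Reserves at CB −£55B, Securities +£79B
  Liabilities: Checkable deposits +£24B
So the change in checkable deposits held by the non-bank public at commercial banks is +£24 billion.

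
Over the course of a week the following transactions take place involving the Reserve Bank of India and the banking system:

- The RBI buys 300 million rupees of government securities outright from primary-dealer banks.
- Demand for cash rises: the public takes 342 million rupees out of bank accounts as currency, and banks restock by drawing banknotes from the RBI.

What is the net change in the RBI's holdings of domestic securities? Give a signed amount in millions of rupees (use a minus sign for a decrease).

OMO purchase (from banks) 300 million rupees: securities added to the RBI's portfolio → +300M.
Currency withdrawal 342 million rupees: the RBI's securities portfolio is untouched → 0.
Net: 300 + 0 = +300 million.

+300 million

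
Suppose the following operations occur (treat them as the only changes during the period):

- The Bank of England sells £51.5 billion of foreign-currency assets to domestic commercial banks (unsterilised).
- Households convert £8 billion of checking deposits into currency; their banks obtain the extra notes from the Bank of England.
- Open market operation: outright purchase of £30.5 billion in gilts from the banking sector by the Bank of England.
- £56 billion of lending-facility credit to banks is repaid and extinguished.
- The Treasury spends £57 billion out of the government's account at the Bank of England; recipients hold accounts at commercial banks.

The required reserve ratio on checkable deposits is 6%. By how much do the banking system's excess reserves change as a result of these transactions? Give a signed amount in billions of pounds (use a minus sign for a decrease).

-£30.94 billion

FX sale £51.5 billion: reserves −£51.5B, deposits 0.
Currency withdrawal £8 billion: reserves −£8B, deposits −£8B.
OMO purchase (from banks) £30.5 billion: reserves +£30.5B, deposits 0.
Discount-window repayment £56 billion: reserves −£56B, deposits 0.
Government spending £57 billion: reserves +£57B, deposits +£57B.
Totals: Δreserves = −£28B, Δdeposits = +£49B.
Δrequired reserves = 6% × +£49B = +£2.94B.
Δexcess reserves = Δreserves − Δrequired = −£28B − (+£2.94B) = -£30.94 billion.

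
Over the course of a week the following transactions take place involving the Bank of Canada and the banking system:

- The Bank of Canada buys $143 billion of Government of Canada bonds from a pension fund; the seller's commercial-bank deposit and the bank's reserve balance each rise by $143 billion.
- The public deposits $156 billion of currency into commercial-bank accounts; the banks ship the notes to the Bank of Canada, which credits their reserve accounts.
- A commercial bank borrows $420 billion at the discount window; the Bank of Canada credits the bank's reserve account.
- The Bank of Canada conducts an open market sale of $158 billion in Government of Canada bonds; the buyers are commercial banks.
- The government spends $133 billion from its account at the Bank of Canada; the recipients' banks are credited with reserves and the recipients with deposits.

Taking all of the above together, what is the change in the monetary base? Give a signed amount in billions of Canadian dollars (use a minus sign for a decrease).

+$538 billion

Bank of Canada balance sheet:
  Assets:      Securities −$15B, Loans to banks +$420B
  Liabilities: Bank reserves +$694B, Currency in circulation −$156B, Government deposits −$133B
Commercial banking system:
  Assets:      Reserves at CB +$694B, Securities +$158B
  Liabilities: Checkable deposits +$432B, Borrowings from CB +$420B
Monetary base = currency + reserves: −$156B + (+$694B) = +$538 billion.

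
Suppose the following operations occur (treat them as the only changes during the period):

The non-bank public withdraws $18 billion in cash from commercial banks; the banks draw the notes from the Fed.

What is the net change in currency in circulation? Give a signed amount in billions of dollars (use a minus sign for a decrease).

+$18 billion

Fed balance sheet:
  Assets:      no change
  Liabilities: Bank reserves −$18B, Currency in circulation +$18B
Commercial banking system:
  Assets:      Reserves at CB −$18B
  Liabilities: Checkable deposits −$18B
So the change in currency in circulation is +$18 billion.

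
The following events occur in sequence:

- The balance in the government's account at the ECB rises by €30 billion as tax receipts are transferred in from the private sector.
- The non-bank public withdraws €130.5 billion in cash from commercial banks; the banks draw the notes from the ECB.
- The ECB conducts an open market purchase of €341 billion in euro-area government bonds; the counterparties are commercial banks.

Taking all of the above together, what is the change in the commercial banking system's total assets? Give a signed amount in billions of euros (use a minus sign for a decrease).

-€160.5 billion

Government account inflow €30 billion: bank balance sheets shrink → −€30B.
Currency withdrawal €130.5 billion: bank balance sheets shrink → −€130.5B.
OMO purchase (from banks) €341 billion: just an asset swap on bank balance sheets → 0.
Net: −30 − 130.5 + 0 = -€160.5 billion.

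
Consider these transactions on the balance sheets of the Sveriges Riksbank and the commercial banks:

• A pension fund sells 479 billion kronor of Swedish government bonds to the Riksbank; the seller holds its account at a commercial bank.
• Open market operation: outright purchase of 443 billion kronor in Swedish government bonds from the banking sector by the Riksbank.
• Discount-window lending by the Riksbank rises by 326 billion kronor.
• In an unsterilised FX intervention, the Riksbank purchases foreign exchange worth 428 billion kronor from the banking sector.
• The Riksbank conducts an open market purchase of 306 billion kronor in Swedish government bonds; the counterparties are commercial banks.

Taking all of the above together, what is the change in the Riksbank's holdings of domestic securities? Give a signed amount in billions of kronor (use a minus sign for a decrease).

Asset purchase (from non-banks) 479 billion kronor: securities added to the Riksbank's portfolio → +479B.
OMO purchase (from banks) 443 billion kronor: securities added to the Riksbank's portfolio → +443B.
Discount-window loan 326 billion kronor: the Riksbank's securities portfolio is untouched → 0.
FX purchase 428 billion kronor: the Riksbank's securities portfolio is untouched → 0.
OMO purchase (from banks) 306 billion kronor: securities added to the Riksbank's portfolio → +306B.
Net: 479 + 443 + 0 + 0 + 306 = +1228 billion.

+1228 billion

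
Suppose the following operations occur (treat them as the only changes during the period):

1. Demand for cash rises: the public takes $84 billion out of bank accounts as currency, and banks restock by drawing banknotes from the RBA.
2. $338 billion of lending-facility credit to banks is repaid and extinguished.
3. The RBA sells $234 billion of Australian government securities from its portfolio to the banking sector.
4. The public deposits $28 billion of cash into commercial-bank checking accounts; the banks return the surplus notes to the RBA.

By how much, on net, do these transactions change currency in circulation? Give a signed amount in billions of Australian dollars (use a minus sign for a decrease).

RBA balance sheet:
  Assets:      Securities −$234B, Loans to banks −$338B
  Liabilities: Bank reserves −$628B, Currency in circulation +$56B
Commercial banking system:
  Assets:      Reserves at CB −$628B, Securities +$234B
  Liabilities: Checkable deposits −$56B, Borrowings from CB −$338B
So the change in currency in circulation is +$56 billion.

+$56 billion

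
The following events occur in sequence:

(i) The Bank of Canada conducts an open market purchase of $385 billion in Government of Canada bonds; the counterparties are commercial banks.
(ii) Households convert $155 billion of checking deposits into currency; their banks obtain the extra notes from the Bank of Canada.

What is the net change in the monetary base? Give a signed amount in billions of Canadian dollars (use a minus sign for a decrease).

OMO purchase (from banks) $385 billion: Bank of Canada balance sheet expands → +$385B.
Currency withdrawal $155 billion: just a shift between currency and reserves — both are base money → 0.
Net: 385 + 0 = +$385 billion.

+$385 billion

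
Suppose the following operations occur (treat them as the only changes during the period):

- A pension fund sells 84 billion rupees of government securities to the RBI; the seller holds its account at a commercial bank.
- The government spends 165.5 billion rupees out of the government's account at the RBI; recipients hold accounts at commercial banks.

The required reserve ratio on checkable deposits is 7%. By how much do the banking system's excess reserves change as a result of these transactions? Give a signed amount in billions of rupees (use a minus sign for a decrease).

+232.035 billion

Asset purchase (from non-banks) 84 billion rupees: reserves +84B, deposits +84B.
Government spending 165.5 billion rupees: reserves +165.5B, deposits +165.5B.
Totals: Δreserves = +249.5B, Δdeposits = +249.5B.
Δrequired reserves = 7% × +249.5B = +17.465B.
Δexcess reserves = Δreserves − Δrequired = +249.5B − (+17.465B) = +232.035 billion.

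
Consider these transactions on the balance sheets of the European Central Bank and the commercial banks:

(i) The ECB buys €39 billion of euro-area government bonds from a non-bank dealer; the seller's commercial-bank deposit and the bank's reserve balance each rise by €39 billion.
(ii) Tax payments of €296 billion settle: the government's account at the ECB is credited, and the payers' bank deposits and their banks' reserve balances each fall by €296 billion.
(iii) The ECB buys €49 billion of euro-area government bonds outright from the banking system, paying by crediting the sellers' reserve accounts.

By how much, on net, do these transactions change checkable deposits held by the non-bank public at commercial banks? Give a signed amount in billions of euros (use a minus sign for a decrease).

Asset purchase (from non-banks) €39 billion: non-bank counterparties' bank balances rise → +€39B.
Government account inflow €296 billion: non-bank counterparties' bank balances fall → −€296B.
OMO purchase (from banks) €49 billion: the counterparty is a bank, so public deposits are unchanged → 0.
Net: 39 − 296 + 0 = -€257 billion.

-€257 billion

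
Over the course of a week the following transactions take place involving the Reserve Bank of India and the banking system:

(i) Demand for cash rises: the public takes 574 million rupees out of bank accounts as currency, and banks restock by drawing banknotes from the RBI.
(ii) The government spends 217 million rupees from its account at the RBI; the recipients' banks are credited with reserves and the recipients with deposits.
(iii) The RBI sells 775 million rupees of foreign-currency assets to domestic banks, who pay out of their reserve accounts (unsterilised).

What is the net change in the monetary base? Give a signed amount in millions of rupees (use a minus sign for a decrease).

RBI balance sheet:
  Assets:      Foreign assets −775M
  Liabilities: Bank reserves −1132M, Currency in circulation +574M, Government deposits −217M
Commercial banking system:
  Assets:      Reserves at CB −1132M, Foreign assets +775M
  Liabilities: Checkable deposits −357M
Monetary base = currency + reserves: +574M + (−1132M) = -558 million.

-558 million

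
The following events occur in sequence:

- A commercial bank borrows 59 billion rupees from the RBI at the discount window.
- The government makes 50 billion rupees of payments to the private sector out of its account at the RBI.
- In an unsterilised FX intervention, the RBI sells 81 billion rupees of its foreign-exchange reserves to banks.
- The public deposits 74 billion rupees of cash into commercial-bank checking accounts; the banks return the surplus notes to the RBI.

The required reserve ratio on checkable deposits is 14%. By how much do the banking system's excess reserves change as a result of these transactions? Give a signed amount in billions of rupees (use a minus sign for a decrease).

+84.64 billion

Discount-window loan 59 billion rupees: reserves +59B, deposits 0.
Government spending 50 billion rupees: reserves +50B, deposits +50B.
FX sale 81 billion rupees: reserves −81B, deposits 0.
Currency deposit 74 billion rupees: reserves +74B, deposits +74B.
Totals: Δreserves = +102B, Δdeposits = +124B.
Δrequired reserves = 14% × +124B = +17.36B.
Δexcess reserves = Δreserves − Δrequired = +102B − (+17.36B) = +84.64 billion.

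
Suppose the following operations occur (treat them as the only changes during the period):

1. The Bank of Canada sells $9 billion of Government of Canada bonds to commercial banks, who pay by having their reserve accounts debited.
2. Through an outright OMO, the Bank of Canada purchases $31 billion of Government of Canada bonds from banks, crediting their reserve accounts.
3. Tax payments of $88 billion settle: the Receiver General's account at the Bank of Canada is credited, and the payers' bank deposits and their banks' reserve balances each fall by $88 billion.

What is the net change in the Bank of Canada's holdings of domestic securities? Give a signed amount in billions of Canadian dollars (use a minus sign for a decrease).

+$22 billion

OMO sale (to banks) $9 billion: securities removed from the Bank of Canada's portfolio → −$9B.
OMO purchase (from banks) $31 billion: securities added to the Bank of Canada's portfolio → +$31B.
Government account inflow $88 billion: the Bank of Canada's securities portfolio is untouched → 0.
Net: −9 + 31 + 0 = +$22 billion.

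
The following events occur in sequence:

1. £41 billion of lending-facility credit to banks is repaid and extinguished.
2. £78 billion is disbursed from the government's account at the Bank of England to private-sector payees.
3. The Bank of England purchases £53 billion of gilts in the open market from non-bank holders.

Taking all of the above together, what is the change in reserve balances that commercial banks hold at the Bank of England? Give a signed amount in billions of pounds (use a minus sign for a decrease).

+£90 billion

Bank of England balance sheet:
  Assets:      Securities +£53B, Loans to banks −£41B
  Liabilities: Bank reserves +£90B, Government deposits −£78B
So the change in reserve balances that commercial banks hold at the Bank of England is +£90 billion.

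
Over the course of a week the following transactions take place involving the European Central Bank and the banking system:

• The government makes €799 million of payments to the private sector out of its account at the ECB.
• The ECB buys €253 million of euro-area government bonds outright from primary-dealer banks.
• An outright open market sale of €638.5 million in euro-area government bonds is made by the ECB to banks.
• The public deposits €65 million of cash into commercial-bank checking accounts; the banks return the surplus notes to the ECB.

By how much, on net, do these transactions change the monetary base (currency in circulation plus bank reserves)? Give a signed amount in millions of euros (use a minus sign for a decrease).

+€413.5 million

ECB balance sheet:
  Assets:      Securities −€385.5M
  Liabilities: Bank reserves +€478.5M, Currency in circulation −€65M, Government deposits −€799M
Monetary base = currency + reserves: −€65M + (+€478.5M) = +€413.5 million.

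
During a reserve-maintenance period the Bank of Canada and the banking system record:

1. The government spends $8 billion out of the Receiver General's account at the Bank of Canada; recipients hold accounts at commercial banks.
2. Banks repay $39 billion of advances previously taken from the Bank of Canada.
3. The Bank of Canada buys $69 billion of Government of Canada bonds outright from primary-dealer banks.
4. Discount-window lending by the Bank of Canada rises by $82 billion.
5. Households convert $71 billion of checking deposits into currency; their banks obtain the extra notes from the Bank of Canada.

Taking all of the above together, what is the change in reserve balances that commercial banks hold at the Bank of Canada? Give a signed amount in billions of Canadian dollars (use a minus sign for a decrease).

+$49 billion

Bank of Canada balance sheet:
  Assets:      Securities +$69B, Loans to banks +$43B
  Liabilities: Bank reserves +$49B, Currency in circulation +$71B, Government deposits −$8B
Commercial banking system:
  Assets:      Reserves at CB +$49B, Securities −$69B
  Liabilities: Checkable deposits −$63B, Borrowings from CB +$43B
So the change in reserve balances that commercial banks hold at the Bank of Canada is +$49 billion.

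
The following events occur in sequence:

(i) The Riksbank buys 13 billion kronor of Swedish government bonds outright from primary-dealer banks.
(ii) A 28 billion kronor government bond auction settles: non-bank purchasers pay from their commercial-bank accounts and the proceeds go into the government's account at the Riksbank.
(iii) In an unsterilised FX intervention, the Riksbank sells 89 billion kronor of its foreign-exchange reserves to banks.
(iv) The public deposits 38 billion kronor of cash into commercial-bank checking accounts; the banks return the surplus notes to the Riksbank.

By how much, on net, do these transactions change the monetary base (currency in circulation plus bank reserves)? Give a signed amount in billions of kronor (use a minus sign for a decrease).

-104 billion

Riksbank balance sheet:
  Assets:      Securities +13B, Foreign assets −89B
  Liabilities: Bank reserves −66B, Currency in circulation −38B, Government deposits +28B
Monetary base = currency + reserves: −38B + (−66B) = -104 billion.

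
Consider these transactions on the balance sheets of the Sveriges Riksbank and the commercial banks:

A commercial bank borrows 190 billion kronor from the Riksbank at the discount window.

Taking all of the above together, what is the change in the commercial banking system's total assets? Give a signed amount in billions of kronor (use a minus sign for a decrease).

Riksbank balance sheet:
  Assets:      Loans to banks +190B
  Liabilities: Bank reserves +190B
Commercial banking system:
  Assets:      Reserves at CB +190B
  Liabilities: Borrowings from CB +190B
Change in total bank assets = +190 billion.

+190 billion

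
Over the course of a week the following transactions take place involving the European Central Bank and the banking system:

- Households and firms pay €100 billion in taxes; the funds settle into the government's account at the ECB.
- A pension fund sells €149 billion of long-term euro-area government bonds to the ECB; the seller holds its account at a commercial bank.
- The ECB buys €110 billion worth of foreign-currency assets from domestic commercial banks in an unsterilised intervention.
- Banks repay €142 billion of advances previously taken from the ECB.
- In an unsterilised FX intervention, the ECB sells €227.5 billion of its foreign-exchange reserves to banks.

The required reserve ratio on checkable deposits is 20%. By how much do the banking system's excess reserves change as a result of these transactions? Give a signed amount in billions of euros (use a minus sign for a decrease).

-€220.3 billion

Government account inflow €100 billion: reserves −€100B, deposits −€100B.
Asset purchase (from non-banks) €149 billion: reserves +€149B, deposits +€149B.
FX purchase €110 billion: reserves +€110B, deposits 0.
Discount-window repayment €142 billion: reserves −€142B, deposits 0.
FX sale €227.5 billion: reserves −€227.5B, deposits 0.
Totals: Δreserves = −€210.5B, Δdeposits = +€49B.
Δrequired reserves = 20% × +€49B = +€9.8B.
Δexcess reserves = Δreserves − Δrequired = −€210.5B − (+€9.8B) = -€220.3 billion.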